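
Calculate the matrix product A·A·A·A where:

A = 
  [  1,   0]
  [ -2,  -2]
A^4 = 
  [  1,   0]
  [ 10,  16]

A² = A·A:
A²[1,1] = (1)(1) + (0)(-2) = 1
A²[1,2] = (1)(0) + (0)(-2) = 0
A²[2,1] = (-2)(1) + (-2)(-2) = 2
A²[2,2] = (-2)(0) + (-2)(-2) = 4
A² = 
  [  1,   0]
  [  2,   4]

A^3 = A^2·A:
A^3[1,1] = (1)(1) + (0)(-2) = 1
A^3[1,2] = (1)(0) + (0)(-2) = 0
A^3[2,1] = (2)(1) + (4)(-2) = -6
A^3[2,2] = (2)(0) + (4)(-2) = -8
A^3 = 
  [  1,   0]
  [ -6,  -8]

A^4 = A^3·A:
A^4[1,1] = (1)(1) + (0)(-2) = 1
A^4[1,2] = (1)(0) + (0)(-2) = 0
A^4[2,1] = (-6)(1) + (-8)(-2) = 10
A^4[2,2] = (-6)(0) + (-8)(-2) = 16
A^4 = 
  [  1,   0]
  [ 10,  16]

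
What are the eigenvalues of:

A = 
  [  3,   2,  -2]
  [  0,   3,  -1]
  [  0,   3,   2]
Characteristic polynomial: det(λI - A) = λ³ - 8λ² + 24λ - 27
Testing integer divisors of the constant term: p(3) = 0, so (λ - 3) is a factor:
p(λ) = (λ - 3)(λ² - 5λ + 9)
λ² - 5λ + 9 = 0  ⇒  λ = (5 ± √((-5)² - 4·(9)))/2 = (5 ± √(-11))/2
  = (5 + i√11)/2,  (5 - i√11)/2

λ = 3, (5 + i√11)/2, (5 - i√11)/2  (≈ 3, 2.5 + 1.658i, 2.5 - 1.658i)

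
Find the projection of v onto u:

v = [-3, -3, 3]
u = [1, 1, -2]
v·u = (-3)(1) + (-3)(1) + (3)(-2) = -12
u·u = (1)² + (1)² + (-2)² = 6
proj_u(v) = (v·u / u·u) × u = (-12/6) × u = (-2) × u

proj_u(v) = [-2, -2, 4]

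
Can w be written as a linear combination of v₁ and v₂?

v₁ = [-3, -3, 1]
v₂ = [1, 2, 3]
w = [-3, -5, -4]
No

Form the augmented matrix and row-reduce:
[v₁|v₂|w] = 
  [ -3,   1,  -3]
  [ -3,   2,  -5]
  [  1,   3,  -4]
R2 → R2 - (1)·R1
R3 → R3 + (1/3)·R1
R3 → R3 - (10/3)·R2
REF = 
  [ -3,   1,  -3]
  [  0,   1,  -2]
  [  0,   0, 5/3]

Row 3 reads [0 0 | 5/3], i.e. 0 = 5/3, so the system is inconsistent and w ∉ span{v₁, v₂}.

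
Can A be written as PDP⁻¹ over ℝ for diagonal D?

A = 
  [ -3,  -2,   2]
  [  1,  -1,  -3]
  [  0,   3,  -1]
No

Characteristic polynomial: det(λI - A) = λ³ + 5λ² + 18λ + 26
By the rational root theorem any rational root is an integer dividing 26; none of those is a root, so p(λ) has no rational roots and hence (being an irreducible cubic) no repeated roots.
Discriminant of the cubic: Δ = -4360
Δ < 0 ⇒ one real eigenvalue and a complex-conjugate pair: λ ≈ -1.402 + 3.143i, -1.402 - 3.143i, -2.195
Has complex eigenvalues (not diagonalizable over ℝ).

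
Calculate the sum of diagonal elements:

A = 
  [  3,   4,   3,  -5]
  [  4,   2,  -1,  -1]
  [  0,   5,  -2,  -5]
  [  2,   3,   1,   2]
5

tr(A) = 3 + 2 + -2 + 2 = 5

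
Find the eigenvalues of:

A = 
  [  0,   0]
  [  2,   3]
λ = 3, 0

tr(A) = 3, det(A) = 0
Characteristic polynomial: λ² - tr(A)λ + det(A) = λ² - 3λ
λ² - 3λ = λ(λ - 3)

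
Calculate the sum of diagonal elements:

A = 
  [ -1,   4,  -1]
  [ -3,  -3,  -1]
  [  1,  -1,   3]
-1

tr(A) = -1 + -3 + 3 = -1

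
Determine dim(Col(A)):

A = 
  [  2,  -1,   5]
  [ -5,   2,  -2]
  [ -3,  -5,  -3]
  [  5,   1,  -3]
dim(Col(A)) = 3

Row reduce:
R2 → R2 + (5/2)·R1
R3 → R3 + (3/2)·R1
R4 → R4 - (5/2)·R1
R3 → R3 - (13)·R2
R4 → R4 + (7)·R2
R4 → R4 + (29/66)·R3
REF = 
  [   2,   -1,    5]
  [   0, -1/2, 21/2]
  [   0,    0, -132]
  [   0,    0,    0]
Pivot columns: 1, 2, 3 → 3 pivots.
dim(Col(A)) = number of pivot columns = 3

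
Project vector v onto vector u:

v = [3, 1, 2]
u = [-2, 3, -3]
proj_u(v) = [9/11, -27/22, 27/22]

v·u = (3)(-2) + (1)(3) + (2)(-3) = -9
u·u = (-2)² + (3)² + (-3)² = 22
proj_u(v) = (v·u / u·u) × u = (-9/22) × u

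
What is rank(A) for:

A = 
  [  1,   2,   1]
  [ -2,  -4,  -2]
rank(A) = 1

Row reduce:
R2 → R2 + (2)·R1
REF = 
  [  1,   2,   1]
  [  0,   0,   0]
Pivot columns: 1 → 1 pivot.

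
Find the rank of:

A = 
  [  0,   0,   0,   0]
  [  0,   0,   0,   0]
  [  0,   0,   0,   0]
Row reduce:
(no row operations needed)
REF = 
  [  0,   0,   0,   0]
  [  0,   0,   0,   0]
  [  0,   0,   0,   0]
Pivot columns: none → 0 pivots.

rank(A) = 0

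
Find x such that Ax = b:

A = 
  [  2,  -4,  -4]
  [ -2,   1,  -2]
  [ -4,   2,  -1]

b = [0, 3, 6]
x = [-2, -1, 0]

Row reduce the augmented matrix [A|b]:
R2 → R2 + (1)·R1
R3 → R3 + (2)·R1
R3 → R3 - (2)·R2
REF = 
  [  2,  -4,  -4,   0]
  [  0,  -3,  -6,   3]
  [  0,   0,   3,   0]

Back-substitution:
x₃ = 0 / 3 = 0
x₂ = (3 - (-6)(0)) / (-3) = -1
x₁ = (0 - (-4)(-1) - (-4)(0)) / 2 = -2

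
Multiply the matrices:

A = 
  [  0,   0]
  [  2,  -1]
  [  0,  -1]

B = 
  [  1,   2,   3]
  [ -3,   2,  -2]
AB = 
  [  0,   0,   0]
  [  5,   2,   8]
  [  3,  -2,   2]

A is 3×2 and B is 2×3, so AB is 3×3. Each entry is (row of A)·(column of B):
AB[1,1] = (0)(1) + (0)(-3) = 0
AB[1,2] = (0)(2) + (0)(2) = 0
AB[1,3] = (0)(3) + (0)(-2) = 0
AB[2,1] = (2)(1) + (-1)(-3) = 5
AB[2,2] = (2)(2) + (-1)(2) = 2
AB[2,3] = (2)(3) + (-1)(-2) = 8
AB[3,1] = (0)(1) + (-1)(-3) = 3
AB[3,2] = (0)(2) + (-1)(2) = -2
AB[3,3] = (0)(3) + (-1)(-2) = 2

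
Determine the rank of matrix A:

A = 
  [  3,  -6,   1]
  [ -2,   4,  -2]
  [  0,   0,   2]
Row reduce:
R2 → R2 + (2/3)·R1
R3 → R3 + (3/2)·R2
REF = 
  [   3,   -6,    1]
  [   0,    0, -4/3]
  [   0,    0,    0]
Pivot columns: 1, 3 → 2 pivots.

rank(A) = 2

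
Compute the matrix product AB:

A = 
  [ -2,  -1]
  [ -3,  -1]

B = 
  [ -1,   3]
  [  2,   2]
A is 2×2 and B is 2×2, so AB is 2×2. Each entry is (row of A)·(column of B):
AB[1,1] = (-2)(-1) + (-1)(2) = 0
AB[1,2] = (-2)(3) + (-1)(2) = -8
AB[2,1] = (-3)(-1) + (-1)(2) = 1
AB[2,2] = (-3)(3) + (-1)(2) = -11

AB = 
  [  0,  -8]
  [  1, -11]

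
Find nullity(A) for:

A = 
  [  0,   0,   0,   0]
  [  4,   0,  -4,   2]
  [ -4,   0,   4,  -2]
nullity(A) = 3

Row reduce:
Swap R1 ↔ R2
R3 → R3 + (1)·R1
REF = 
  [  4,   0,  -4,   2]
  [  0,   0,   0,   0]
  [  0,   0,   0,   0]
Pivot columns: 1 → 1 pivot.
rank(A) = 1, so nullity(A) = 4 - 1 = 3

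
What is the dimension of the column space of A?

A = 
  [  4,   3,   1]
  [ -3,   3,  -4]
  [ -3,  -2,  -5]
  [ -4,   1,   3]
Row reduce:
R2 → R2 + (3/4)·R1
R3 → R3 + (3/4)·R1
R4 → R4 + (1)·R1
R3 → R3 - (1/21)·R2
R4 → R4 - (16/21)·R2
R4 → R4 + (68/43)·R3
REF = 
  [     4,      3,      1]
  [     0,   21/4,  -13/4]
  [     0,      0, -86/21]
  [     0,      0,      0]
Pivot columns: 1, 2, 3 → 3 pivots.
dim(Col(A)) = number of pivot columns = 3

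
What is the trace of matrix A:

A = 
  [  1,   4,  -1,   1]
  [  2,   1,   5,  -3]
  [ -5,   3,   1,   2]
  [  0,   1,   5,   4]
7

tr(A) = 1 + 1 + 1 + 4 = 7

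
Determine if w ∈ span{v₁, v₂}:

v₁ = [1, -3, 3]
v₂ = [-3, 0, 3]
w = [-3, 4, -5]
No

Form the augmented matrix and row-reduce:
[v₁|v₂|w] = 
  [  1,  -3,  -3]
  [ -3,   0,   4]
  [  3,   3,  -5]
R2 → R2 + (3)·R1
R3 → R3 - (3)·R1
R3 → R3 + (4/3)·R2
REF = 
  [   1,   -3,   -3]
  [   0,   -9,   -5]
  [   0,    0, -8/3]

Row 3 reads [0 0 | -8/3], i.e. 0 = -8/3, so the system is inconsistent and w ∉ span{v₁, v₂}.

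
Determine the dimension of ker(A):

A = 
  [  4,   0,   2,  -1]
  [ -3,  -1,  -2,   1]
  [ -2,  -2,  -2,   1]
nullity(A) = 2

Row reduce:
R2 → R2 + (3/4)·R1
R3 → R3 + (1/2)·R1
R3 → R3 - (2)·R2
REF = 
  [   4,    0,    2,   -1]
  [   0,   -1, -1/2,  1/4]
  [   0,    0,    0,    0]
Pivot columns: 1, 2 → 2 pivots.
rank(A) = 2, so nullity(A) = 4 - 2 = 2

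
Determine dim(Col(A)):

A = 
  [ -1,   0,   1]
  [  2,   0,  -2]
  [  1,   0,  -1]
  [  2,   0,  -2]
Row reduce:
R2 → R2 + (2)·R1
R3 → R3 + (1)·R1
R4 → R4 + (2)·R1
REF = 
  [ -1,   0,   1]
  [  0,   0,   0]
  [  0,   0,   0]
  [  0,   0,   0]
Pivot columns: 1 → 1 pivot.
dim(Col(A)) = number of pivot columns = 1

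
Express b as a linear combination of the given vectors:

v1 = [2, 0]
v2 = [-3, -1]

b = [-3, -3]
c1 = 3, c2 = 3

b = 3·v1 + 3·v2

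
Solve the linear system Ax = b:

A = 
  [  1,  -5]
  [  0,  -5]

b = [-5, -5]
x = [0, 1]

Row reduce the augmented matrix [A|b]:
(already in echelon form)
REF = 
  [  1,  -5,  -5]
  [  0,  -5,  -5]

Back-substitution:
x₂ = (-5) / (-5) = 1
x₁ = (-5 - (-5)(1)) / 1 = 0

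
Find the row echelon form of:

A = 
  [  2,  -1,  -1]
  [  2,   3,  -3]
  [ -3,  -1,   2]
Row operations:
R2 → R2 - (1)·R1
R3 → R3 + (3/2)·R1
R3 → R3 + (5/8)·R2

Resulting echelon form:
REF = 
  [   2,   -1,   -1]
  [   0,    4,   -2]
  [   0,    0, -3/4]

Rank = 3 (number of non-zero pivot rows).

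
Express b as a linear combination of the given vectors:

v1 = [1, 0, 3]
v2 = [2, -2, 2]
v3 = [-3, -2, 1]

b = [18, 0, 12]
c1 = 3, c2 = 3, c3 = -3

b = 3·v1 + 3·v2 + -3·v3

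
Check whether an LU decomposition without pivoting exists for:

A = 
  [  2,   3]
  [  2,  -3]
Yes.
A[1,1] = 2 ≠ 0, so Gaussian elimination proceeds without a row swap: multiplier ℓ₂₁ = (2)/(2) = 1, and U[2,2] = -3 - (1)(3) = -6.
L = 
  [  1,   0]
  [  1,   1]
U = 
  [  2,   3]
  [  0,  -6]
Check row 2 of LU: [(1)(2), (1)(3) + (-6)] = [2, -3] = row 2 of A ✓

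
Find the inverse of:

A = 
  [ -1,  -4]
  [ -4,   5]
det(A) = (-1)(5) - (-4)(-4) = -21
For a 2×2 matrix, A⁻¹ = (1/det(A)) · [[d, -b], [-c, a]]
    = (-1/21) · [[5, 4], [4, -1]]

A⁻¹ = 
  [-5/21, -4/21]
  [-4/21,  1/21]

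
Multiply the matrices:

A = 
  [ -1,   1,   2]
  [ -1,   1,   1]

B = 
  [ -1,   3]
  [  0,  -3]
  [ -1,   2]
AB = 
  [ -1,  -2]
  [  0,  -4]

A is 2×3 and B is 3×2, so AB is 2×2. Each entry is (row of A)·(column of B):
AB[1,1] = (-1)(-1) + (1)(0) + (2)(-1) = -1
AB[1,2] = (-1)(3) + (1)(-3) + (2)(2) = -2
AB[2,1] = (-1)(-1) + (1)(0) + (1)(-1) = 0
AB[2,2] = (-1)(3) + (1)(-3) + (1)(2) = -4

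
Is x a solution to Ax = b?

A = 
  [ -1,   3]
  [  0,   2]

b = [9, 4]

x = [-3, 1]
No

Ax = [6, 2] ≠ b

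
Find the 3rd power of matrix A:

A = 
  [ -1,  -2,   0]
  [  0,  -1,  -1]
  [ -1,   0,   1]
A^3 = 
  [ -3,  -6,  -2]
  [ -1,  -3,  -1]
  [ -1,  -2,  -1]

A² = A·A:
A²[1,1] = (-1)(-1) + (-2)(0) + (0)(-1) = 1
A²[1,2] = (-1)(-2) + (-2)(-1) + (0)(0) = 4
A²[1,3] = (-1)(0) + (-2)(-1) + (0)(1) = 2
A²[2,1] = (0)(-1) + (-1)(0) + (-1)(-1) = 1
A²[2,2] = (0)(-2) + (-1)(-1) + (-1)(0) = 1
A²[2,3] = (0)(0) + (-1)(-1) + (-1)(1) = 0
A²[3,1] = (-1)(-1) + (0)(0) + (1)(-1) = 0
A²[3,2] = (-1)(-2) + (0)(-1) + (1)(0) = 2
A²[3,3] = (-1)(0) + (0)(-1) + (1)(1) = 1
A² = 
  [  1,   4,   2]
  [  1,   1,   0]
  [  0,   2,   1]

A^3 = A^2·A:
A^3[1,1] = (1)(-1) + (4)(0) + (2)(-1) = -3
A^3[1,2] = (1)(-2) + (4)(-1) + (2)(0) = -6
A^3[1,3] = (1)(0) + (4)(-1) + (2)(1) = -2
A^3[2,1] = (1)(-1) + (1)(0) + (0)(-1) = -1
A^3[2,2] = (1)(-2) + (1)(-1) + (0)(0) = -3
A^3[2,3] = (1)(0) + (1)(-1) + (0)(1) = -1
A^3[3,1] = (0)(-1) + (2)(0) + (1)(-1) = -1
A^3[3,2] = (0)(-2) + (2)(-1) + (1)(0) = -2
A^3[3,3] = (0)(0) + (2)(-1) + (1)(1) = -1
A^3 = 
  [ -3,  -6,  -2]
  [ -1,  -3,  -1]
  [ -1,  -2,  -1]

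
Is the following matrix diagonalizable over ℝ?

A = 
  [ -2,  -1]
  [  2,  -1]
No

tr(A) = -3, det(A) = 4
Characteristic polynomial: λ² - tr(A)λ + det(A) = λ² + 3λ + 4
λ² + 3λ + 4 = 0  ⇒  λ = (-3 ± √((3)² - 4·(4)))/2 = (-3 ± √(-7))/2
  = (-3 + i√7)/2,  (-3 - i√7)/2
Eigenvalues: (-3 + i√7)/2, (-3 - i√7)/2  (≈ -1.5 + 1.323i, -1.5 - 1.323i)
Has complex eigenvalues (not diagonalizable over ℝ).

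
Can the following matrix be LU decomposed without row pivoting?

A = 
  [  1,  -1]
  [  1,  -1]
Yes.
A[1,1] = 1 ≠ 0, so Gaussian elimination proceeds without a row swap: multiplier ℓ₂₁ = (1)/(1) = 1, and U[2,2] = -1 - (1)(-1) = 0.
L = 
  [  1,   0]
  [  1,   1]
U = 
  [  1,  -1]
  [  0,   0]
Check row 2 of LU: [(1)(1), (1)(-1) + 0] = [1, -1] = row 2 of A ✓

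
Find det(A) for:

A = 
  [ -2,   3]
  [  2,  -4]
2

For a 2×2 matrix, det = ad - bc = (-2)(-4) - (3)(2) = 2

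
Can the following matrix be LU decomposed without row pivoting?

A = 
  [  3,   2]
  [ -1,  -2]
Yes.
A[1,1] = 3 ≠ 0, so Gaussian elimination proceeds without a row swap: multiplier ℓ₂₁ = (-1)/(3) = -1/3, and U[2,2] = -2 - (-1/3)(2) = -4/3.
L = 
  [   1,    0]
  [-1/3,    1]
U = 
  [   3,    2]
  [   0, -4/3]
Check row 2 of LU: [(-1/3)(3), (-1/3)(2) + (-4/3)] = [-1, -2] = row 2 of A ✓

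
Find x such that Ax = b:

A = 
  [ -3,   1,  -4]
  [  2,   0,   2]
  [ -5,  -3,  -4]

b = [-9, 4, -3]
Row reduce the augmented matrix [A|b]:
R2 → R2 + (2/3)·R1
R3 → R3 - (5/3)·R1
R3 → R3 + (7)·R2
REF = 
  [  -3,    1,   -4,   -9]
  [   0,  2/3, -2/3,   -2]
  [   0,    0,   -2,   -2]

Back-substitution:
x₃ = (-2) / (-2) = 1
x₂ = (-2 - (-2/3)(1)) / (2/3) = -2
x₁ = (-9 - (1)(-2) - (-4)(1)) / (-3) = 1

x = [1, -2, 1]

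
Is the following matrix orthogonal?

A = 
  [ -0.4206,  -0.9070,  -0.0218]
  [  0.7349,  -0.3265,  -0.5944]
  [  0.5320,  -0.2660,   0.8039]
Yes

AᵀA = 
  [  1,   0,   0]
  [  0,   1,   0]
  [  0,   0,   1]
≈ I (equal to I up to the 4-dp rounding of the entries)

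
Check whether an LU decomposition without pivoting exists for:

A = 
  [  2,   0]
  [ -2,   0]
Yes.
A[1,1] = 2 ≠ 0, so Gaussian elimination proceeds without a row swap: multiplier ℓ₂₁ = (-2)/(2) = -1, and U[2,2] = 0 - (-1)(0) = 0.
L = 
  [  1,   0]
  [ -1,   1]
U = 
  [  2,   0]
  [  0,   0]
Check row 2 of LU: [(-1)(2), (-1)(0) + 0] = [-2, 0] = row 2 of A ✓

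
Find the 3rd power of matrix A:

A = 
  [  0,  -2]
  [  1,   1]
A² = A·A:
A²[1,1] = (0)(0) + (-2)(1) = -2
A²[1,2] = (0)(-2) + (-2)(1) = -2
A²[2,1] = (1)(0) + (1)(1) = 1
A²[2,2] = (1)(-2) + (1)(1) = -1
A² = 
  [ -2,  -2]
  [  1,  -1]

A^3 = A^2·A:
A^3[1,1] = (-2)(0) + (-2)(1) = -2
A^3[1,2] = (-2)(-2) + (-2)(1) = 2
A^3[2,1] = (1)(0) + (-1)(1) = -1
A^3[2,2] = (1)(-2) + (-1)(1) = -3
A^3 = 
  [ -2,   2]
  [ -1,  -3]

Therefore
A^3 = 
  [ -2,   2]
  [ -1,  -3]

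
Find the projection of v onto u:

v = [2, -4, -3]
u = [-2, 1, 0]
v·u = (2)(-2) + (-4)(1) + (-3)(0) = -8
u·u = (-2)² + (1)² + (0)² = 5
proj_u(v) = (v·u / u·u) × u = (-8/5) × u

proj_u(v) = [16/5, -8/5, 0]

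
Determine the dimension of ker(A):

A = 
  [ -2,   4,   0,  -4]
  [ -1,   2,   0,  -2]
nullity(A) = 3

Row reduce:
R2 → R2 - (1/2)·R1
REF = 
  [ -2,   4,   0,  -4]
  [  0,   0,   0,   0]
Pivot columns: 1 → 1 pivot.
rank(A) = 1, so nullity(A) = 4 - 1 = 3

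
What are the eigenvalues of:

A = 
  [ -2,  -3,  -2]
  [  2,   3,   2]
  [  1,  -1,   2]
Characteristic polynomial: det(λI - A) = λ³ - 3λ² + 6λ
The constant term is 0, so λ = 0 is a root: p(λ) = λ(λ² - 3λ + 6)
λ² - 3λ + 6 = 0  ⇒  λ = (3 ± √((-3)² - 4·(6)))/2 = (3 ± √(-15))/2
  = (3 + i√15)/2,  (3 - i√15)/2

λ = 0, (3 + i√15)/2, (3 - i√15)/2  (≈ 0, 1.5 + 1.936i, 1.5 - 1.936i)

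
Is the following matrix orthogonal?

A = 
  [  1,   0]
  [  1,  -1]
No

AᵀA = 
  [  2,  -1]
  [ -1,   1]
≠ I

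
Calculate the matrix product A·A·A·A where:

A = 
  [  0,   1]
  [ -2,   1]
A^4 = 
  [  2,  -3]
  [  6,  -1]

A² = A·A:
A²[1,1] = (0)(0) + (1)(-2) = -2
A²[1,2] = (0)(1) + (1)(1) = 1
A²[2,1] = (-2)(0) + (1)(-2) = -2
A²[2,2] = (-2)(1) + (1)(1) = -1
A² = 
  [ -2,   1]
  [ -2,  -1]

A^3 = A^2·A:
A^3[1,1] = (-2)(0) + (1)(-2) = -2
A^3[1,2] = (-2)(1) + (1)(1) = -1
A^3[2,1] = (-2)(0) + (-1)(-2) = 2
A^3[2,2] = (-2)(1) + (-1)(1) = -3
A^3 = 
  [ -2,  -1]
  [  2,  -3]

A^4 = A^3·A:
A^4[1,1] = (-2)(0) + (-1)(-2) = 2
A^4[1,2] = (-2)(1) + (-1)(1) = -3
A^4[2,1] = (2)(0) + (-3)(-2) = 6
A^4[2,2] = (2)(1) + (-3)(1) = -1
A^4 = 
  [  2,  -3]
  [  6,  -1]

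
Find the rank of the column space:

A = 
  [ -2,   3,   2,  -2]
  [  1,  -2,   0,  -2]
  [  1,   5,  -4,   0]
Row reduce:
R2 → R2 + (1/2)·R1
R3 → R3 + (1/2)·R1
R3 → R3 + (13)·R2
REF = 
  [  -2,    3,    2,   -2]
  [   0, -1/2,    1,   -3]
  [   0,    0,   10,  -40]
Pivot columns: 1, 2, 3 → 3 pivots.
dim(Col(A)) = number of pivot columns = 3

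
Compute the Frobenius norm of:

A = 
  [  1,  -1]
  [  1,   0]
||A||_F = 1.732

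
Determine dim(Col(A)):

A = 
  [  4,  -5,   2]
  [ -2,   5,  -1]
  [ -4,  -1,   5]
dim(Col(A)) = 3

Row reduce:
R2 → R2 + (1/2)·R1
R3 → R3 + (1)·R1
R3 → R3 + (12/5)·R2
REF = 
  [  4,  -5,   2]
  [  0, 5/2,   0]
  [  0,   0,   7]
Pivot columns: 1, 2, 3 → 3 pivots.
dim(Col(A)) = number of pivot columns = 3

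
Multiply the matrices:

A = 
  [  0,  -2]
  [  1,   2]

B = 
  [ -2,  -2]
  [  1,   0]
AB = 
  [ -2,   0]
  [  0,  -2]

A is 2×2 and B is 2×2, so AB is 2×2. Each entry is (row of A)·(column of B):
AB[1,1] = (0)(-2) + (-2)(1) = -2
AB[1,2] = (0)(-2) + (-2)(0) = 0
AB[2,1] = (1)(-2) + (2)(1) = 0
AB[2,2] = (1)(-2) + (2)(0) = -2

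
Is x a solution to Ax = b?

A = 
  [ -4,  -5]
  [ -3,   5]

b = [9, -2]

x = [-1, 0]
No

Ax = [4, 3] ≠ b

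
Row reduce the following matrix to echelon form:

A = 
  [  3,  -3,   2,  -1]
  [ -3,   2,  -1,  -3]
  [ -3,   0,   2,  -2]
Row operations:
R2 → R2 + (1)·R1
R3 → R3 + (1)·R1
R3 → R3 - (3)·R2

Resulting echelon form:
REF = 
  [  3,  -3,   2,  -1]
  [  0,  -1,   1,  -4]
  [  0,   0,   1,   9]

Rank = 3 (number of non-zero pivot rows).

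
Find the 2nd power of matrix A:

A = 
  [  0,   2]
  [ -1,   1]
A² = A·A:
A²[1,1] = (0)(0) + (2)(-1) = -2
A²[1,2] = (0)(2) + (2)(1) = 2
A²[2,1] = (-1)(0) + (1)(-1) = -1
A²[2,2] = (-1)(2) + (1)(1) = -1
A² = 
  [ -2,   2]
  [ -1,  -1]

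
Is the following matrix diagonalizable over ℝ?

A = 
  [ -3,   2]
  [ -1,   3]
Yes

tr(A) = 0, det(A) = -7
Characteristic polynomial: λ² - tr(A)λ + det(A) = λ² - 7
λ² - 7 = 0  ⇒  λ = (0 ± √((0)² - 4·(-7)))/2 = (0 ± √(28))/2
  = √7,  -√7
Eigenvalues: √7, -√7  (≈ 2.646, -2.646)
The two irrational eigenvalues are distinct (simple), so each has alg. mult. = geom. mult. = 1.
Sum of geometric multiplicities equals n, so A has n independent eigenvectors.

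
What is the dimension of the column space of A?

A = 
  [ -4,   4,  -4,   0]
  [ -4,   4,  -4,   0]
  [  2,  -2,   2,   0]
dim(Col(A)) = 1

Row reduce:
R2 → R2 - (1)·R1
R3 → R3 + (1/2)·R1
REF = 
  [ -4,   4,  -4,   0]
  [  0,   0,   0,   0]
  [  0,   0,   0,   0]
Pivot columns: 1 → 1 pivot.
dim(Col(A)) = number of pivot columns = 1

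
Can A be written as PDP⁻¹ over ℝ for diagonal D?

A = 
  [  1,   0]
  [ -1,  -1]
Yes

tr(A) = 0, det(A) = -1
Characteristic polynomial: λ² - tr(A)λ + det(A) = λ² - 1
λ² - 1 = (λ + 1)(λ - 1)
Eigenvalues: 1, -1
λ=-1: alg. mult. = 1, geom. mult. = 2 - rank(A - (-1)I) = 2 - 1 = 1
λ=1: alg. mult. = 1, geom. mult. = 2 - rank(A - (1)I) = 2 - 1 = 1
Sum of geometric multiplicities equals n, so A has n independent eigenvectors.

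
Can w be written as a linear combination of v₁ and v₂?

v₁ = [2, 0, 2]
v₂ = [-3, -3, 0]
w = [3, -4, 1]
No

Form the augmented matrix and row-reduce:
[v₁|v₂|w] = 
  [  2,  -3,   3]
  [  0,  -3,  -4]
  [  2,   0,   1]
R3 → R3 - (1)·R1
R3 → R3 + (1)·R2
REF = 
  [  2,  -3,   3]
  [  0,  -3,  -4]
  [  0,   0,  -6]

Row 3 reads [0 0 | -6], i.e. 0 = -6, so the system is inconsistent and w ∉ span{v₁, v₂}.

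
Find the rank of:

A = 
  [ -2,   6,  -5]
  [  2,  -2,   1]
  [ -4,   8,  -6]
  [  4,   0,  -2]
rank(A) = 2

Row reduce:
R2 → R2 + (1)·R1
R3 → R3 - (2)·R1
R4 → R4 + (2)·R1
R3 → R3 + (1)·R2
R4 → R4 - (3)·R2
REF = 
  [ -2,   6,  -5]
  [  0,   4,  -4]
  [  0,   0,   0]
  [  0,   0,   0]
Pivot columns: 1, 2 → 2 pivots.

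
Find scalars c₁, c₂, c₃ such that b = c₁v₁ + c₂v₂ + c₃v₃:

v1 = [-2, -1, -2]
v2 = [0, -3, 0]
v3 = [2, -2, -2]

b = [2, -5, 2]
c1 = -1, c2 = 2, c3 = 0

b = -1·v1 + 2·v2 + 0·v3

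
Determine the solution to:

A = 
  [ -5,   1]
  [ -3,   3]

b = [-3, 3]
x = [1, 2]

Row reduce the augmented matrix [A|b]:
R2 → R2 - (3/5)·R1
REF = 
  [  -5,    1,   -3]
  [   0, 12/5, 24/5]

Back-substitution:
x₂ = (24/5) / (12/5) = 2
x₁ = (-3 - (1)(2)) / (-5) = 1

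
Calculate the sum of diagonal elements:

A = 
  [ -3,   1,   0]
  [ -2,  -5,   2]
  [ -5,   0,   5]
-3

tr(A) = -3 + -5 + 5 = -3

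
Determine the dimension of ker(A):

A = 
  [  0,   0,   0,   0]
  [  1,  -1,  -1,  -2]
nullity(A) = 3

Row reduce:
Swap R1 ↔ R2
REF = 
  [  1,  -1,  -1,  -2]
  [  0,   0,   0,   0]
Pivot columns: 1 → 1 pivot.
rank(A) = 1, so nullity(A) = 4 - 1 = 3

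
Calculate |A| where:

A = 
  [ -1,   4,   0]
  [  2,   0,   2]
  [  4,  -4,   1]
16

Cofactor expansion along row 1:
det(A) = (-1)·((0)(1) - (2)(-4)) - (4)·((2)(1) - (2)(4)) + (0)·((2)(-4) - (0)(4))
  = (-1)(8) - (4)(-6) + (0)(-8)
  = 16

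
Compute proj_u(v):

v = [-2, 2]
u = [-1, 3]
proj_u(v) = [-4/5, 12/5]

v·u = (-2)(-1) + (2)(3) = 8
u·u = (-1)² + (3)² = 10
proj_u(v) = (v·u / u·u) × u = (8/10) × u = (4/5) × u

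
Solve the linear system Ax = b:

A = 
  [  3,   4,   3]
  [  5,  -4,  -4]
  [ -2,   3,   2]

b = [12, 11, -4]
Row reduce the augmented matrix [A|b]:
R2 → R2 - (5/3)·R1
R3 → R3 + (2/3)·R1
R3 → R3 + (17/32)·R2
REF = 
  [     3,      4,      3,     12]
  [     0,  -32/3,     -9,     -9]
  [     0,      0, -25/32, -25/32]

Back-substitution:
x₃ = (-25/32) / (-25/32) = 1
x₂ = (-9 - (-9)(1)) / (-32/3) = 0
x₁ = (12 - (4)(0) - (3)(1)) / 3 = 3

x = [3, 0, 1]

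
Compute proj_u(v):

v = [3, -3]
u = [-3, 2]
v·u = (3)(-3) + (-3)(2) = -15
u·u = (-3)² + (2)² = 13
proj_u(v) = (v·u / u·u) × u = (-15/13) × u

proj_u(v) = [45/13, -30/13]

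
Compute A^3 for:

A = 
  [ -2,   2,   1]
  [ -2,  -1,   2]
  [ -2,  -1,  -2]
A^3 = 
  [ 18,   3, -16]
  [ 22,  17,   8]
  [-18,  21,   8]

A² = A·A:
A²[1,1] = (-2)(-2) + (2)(-2) + (1)(-2) = -2
A²[1,2] = (-2)(2) + (2)(-1) + (1)(-1) = -7
A²[1,3] = (-2)(1) + (2)(2) + (1)(-2) = 0
A²[2,1] = (-2)(-2) + (-1)(-2) + (2)(-2) = 2
A²[2,2] = (-2)(2) + (-1)(-1) + (2)(-1) = -5
A²[2,3] = (-2)(1) + (-1)(2) + (2)(-2) = -8
A²[3,1] = (-2)(-2) + (-1)(-2) + (-2)(-2) = 10
A²[3,2] = (-2)(2) + (-1)(-1) + (-2)(-1) = -1
A²[3,3] = (-2)(1) + (-1)(2) + (-2)(-2) = 0
A² = 
  [ -2,  -7,   0]
  [  2,  -5,  -8]
  [ 10,  -1,   0]

A^3 = A^2·A:
A^3[1,1] = (-2)(-2) + (-7)(-2) + (0)(-2) = 18
A^3[1,2] = (-2)(2) + (-7)(-1) + (0)(-1) = 3
A^3[1,3] = (-2)(1) + (-7)(2) + (0)(-2) = -16
A^3[2,1] = (2)(-2) + (-5)(-2) + (-8)(-2) = 22
A^3[2,2] = (2)(2) + (-5)(-1) + (-8)(-1) = 17
A^3[2,3] = (2)(1) + (-5)(2) + (-8)(-2) = 8
A^3[3,1] = (10)(-2) + (-1)(-2) + (0)(-2) = -18
A^3[3,2] = (10)(2) + (-1)(-1) + (0)(-1) = 21
A^3[3,3] = (10)(1) + (-1)(2) + (0)(-2) = 8
A^3 = 
  [ 18,   3, -16]
  [ 22,  17,   8]
  [-18,  21,   8]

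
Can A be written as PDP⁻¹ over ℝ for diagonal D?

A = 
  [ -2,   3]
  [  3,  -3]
Yes

tr(A) = -5, det(A) = -3
Characteristic polynomial: λ² - tr(A)λ + det(A) = λ² + 5λ - 3
λ² + 5λ - 3 = 0  ⇒  λ = (-5 ± √((5)² - 4·(-3)))/2 = (-5 ± √(37))/2
  = (-5 + √37)/2,  (-5 - √37)/2
Eigenvalues: (-5 + √37)/2, (-5 - √37)/2  (≈ 0.5414, -5.541)
The two irrational eigenvalues are distinct (simple), so each has alg. mult. = geom. mult. = 1.
Sum of geometric multiplicities equals n, so A has n independent eigenvectors.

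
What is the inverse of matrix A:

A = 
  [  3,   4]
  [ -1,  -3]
det(A) = (3)(-3) - (4)(-1) = -5
For a 2×2 matrix, A⁻¹ = (1/det(A)) · [[d, -b], [-c, a]]
    = (-1/5) · [[-3, -4], [1, 3]]

A⁻¹ = 
  [ 3/5,  4/5]
  [-1/5, -3/5]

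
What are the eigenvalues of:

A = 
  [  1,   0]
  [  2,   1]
λ = 1, 1

tr(A) = 2, det(A) = 1
Characteristic polynomial: λ² - tr(A)λ + det(A) = λ² - 2λ + 1
λ² - 2λ + 1 = (λ - 1)²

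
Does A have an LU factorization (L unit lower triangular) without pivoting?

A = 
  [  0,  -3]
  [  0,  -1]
Yes.
The first column is zero, so A is already upper triangular: L = I, U = A.
L = 
  [  1,   0]
  [  0,   1]
U = 
  [  0,  -3]
  [  0,  -1]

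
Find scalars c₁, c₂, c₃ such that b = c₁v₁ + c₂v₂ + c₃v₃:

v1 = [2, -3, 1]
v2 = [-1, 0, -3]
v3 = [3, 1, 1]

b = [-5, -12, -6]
c1 = 3, c2 = 2, c3 = -3

b = 3·v1 + 2·v2 + -3·v3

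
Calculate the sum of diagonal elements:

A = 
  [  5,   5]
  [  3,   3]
8

tr(A) = 5 + 3 = 8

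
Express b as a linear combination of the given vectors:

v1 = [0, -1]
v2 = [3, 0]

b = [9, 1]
c1 = -1, c2 = 3

b = -1·v1 + 3·v2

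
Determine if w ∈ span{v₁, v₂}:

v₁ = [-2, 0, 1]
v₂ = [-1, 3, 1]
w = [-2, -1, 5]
No

Form the augmented matrix and row-reduce:
[v₁|v₂|w] = 
  [ -2,  -1,  -2]
  [  0,   3,  -1]
  [  1,   1,   5]
R3 → R3 + (1/2)·R1
R3 → R3 - (1/6)·R2
REF = 
  [  -2,   -1,   -2]
  [   0,    3,   -1]
  [   0,    0, 25/6]

Row 3 reads [0 0 | 25/6], i.e. 0 = 25/6, so the system is inconsistent and w ∉ span{v₁, v₂}.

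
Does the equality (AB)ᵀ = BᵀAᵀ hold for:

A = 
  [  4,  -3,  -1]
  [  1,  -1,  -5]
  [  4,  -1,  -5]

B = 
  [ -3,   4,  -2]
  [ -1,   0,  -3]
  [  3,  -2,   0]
Yes

(AB)ᵀ = 
  [-12, -17, -26]
  [ 18,  14,  26]
  [  1,   1,  -5]

BᵀAᵀ = 
  [-12, -17, -26]
  [ 18,  14,  26]
  [  1,   1,  -5]

Both sides are equal — this is the standard identity (AB)ᵀ = BᵀAᵀ, which holds for all A, B.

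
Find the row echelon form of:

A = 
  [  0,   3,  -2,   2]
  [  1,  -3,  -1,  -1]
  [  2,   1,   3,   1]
Row operations:
Swap R1 ↔ R2
R3 → R3 - (2)·R1
R3 → R3 - (7/3)·R2

Resulting echelon form:
REF = 
  [   1,   -3,   -1,   -1]
  [   0,    3,   -2,    2]
  [   0,    0, 29/3, -5/3]

Rank = 3 (number of non-zero pivot rows).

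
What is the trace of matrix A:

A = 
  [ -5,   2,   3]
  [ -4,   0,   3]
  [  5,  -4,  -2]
-7

tr(A) = -5 + 0 + -2 = -7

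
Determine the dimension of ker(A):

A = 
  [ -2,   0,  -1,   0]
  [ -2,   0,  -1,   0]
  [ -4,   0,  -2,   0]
nullity(A) = 3

Row reduce:
R2 → R2 - (1)·R1
R3 → R3 - (2)·R1
REF = 
  [ -2,   0,  -1,   0]
  [  0,   0,   0,   0]
  [  0,   0,   0,   0]
Pivot columns: 1 → 1 pivot.
rank(A) = 1, so nullity(A) = 4 - 1 = 3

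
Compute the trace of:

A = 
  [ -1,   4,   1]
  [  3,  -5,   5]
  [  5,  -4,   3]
-3

tr(A) = -1 + -5 + 3 = -3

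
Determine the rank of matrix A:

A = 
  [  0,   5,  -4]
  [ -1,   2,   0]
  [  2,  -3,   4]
Row reduce:
Swap R1 ↔ R2
R3 → R3 + (2)·R1
R3 → R3 - (1/5)·R2
REF = 
  [  -1,    2,    0]
  [   0,    5,   -4]
  [   0,    0, 24/5]
Pivot columns: 1, 2, 3 → 3 pivots.

rank(A) = 3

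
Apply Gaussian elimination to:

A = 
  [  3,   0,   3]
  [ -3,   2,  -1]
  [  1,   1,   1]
Row operations:
R2 → R2 + (1)·R1
R3 → R3 - (1/3)·R1
R3 → R3 - (1/2)·R2

Resulting echelon form:
REF = 
  [  3,   0,   3]
  [  0,   2,   2]
  [  0,   0,  -1]

Rank = 3 (number of non-zero pivot rows).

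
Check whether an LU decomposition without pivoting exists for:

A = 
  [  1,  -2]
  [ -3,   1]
Yes.
A[1,1] = 1 ≠ 0, so Gaussian elimination proceeds without a row swap: multiplier ℓ₂₁ = (-3)/(1) = -3, and U[2,2] = 1 - (-3)(-2) = -5.
L = 
  [  1,   0]
  [ -3,   1]
U = 
  [  1,  -2]
  [  0,  -5]
Check row 2 of LU: [(-3)(1), (-3)(-2) + (-5)] = [-3, 1] = row 2 of A ✓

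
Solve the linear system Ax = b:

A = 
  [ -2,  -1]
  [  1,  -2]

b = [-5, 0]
x = [2, 1]

Row reduce the augmented matrix [A|b]:
R2 → R2 + (1/2)·R1
REF = 
  [  -2,   -1,   -5]
  [   0, -5/2, -5/2]

Back-substitution:
x₂ = (-5/2) / (-5/2) = 1
x₁ = (-5 - (-1)(1)) / (-2) = 2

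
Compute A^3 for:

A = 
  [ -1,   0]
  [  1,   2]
A² = A·A:
A²[1,1] = (-1)(-1) + (0)(1) = 1
A²[1,2] = (-1)(0) + (0)(2) = 0
A²[2,1] = (1)(-1) + (2)(1) = 1
A²[2,2] = (1)(0) + (2)(2) = 4
A² = 
  [  1,   0]
  [  1,   4]

A^3 = A^2·A:
A^3[1,1] = (1)(-1) + (0)(1) = -1
A^3[1,2] = (1)(0) + (0)(2) = 0
A^3[2,1] = (1)(-1) + (4)(1) = 3
A^3[2,2] = (1)(0) + (4)(2) = 8
A^3 = 
  [ -1,   0]
  [  3,   8]

Therefore
A^3 = 
  [ -1,   0]
  [  3,   8]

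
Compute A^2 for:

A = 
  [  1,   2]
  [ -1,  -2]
A² = A·A:
A²[1,1] = (1)(1) + (2)(-1) = -1
A²[1,2] = (1)(2) + (2)(-2) = -2
A²[2,1] = (-1)(1) + (-2)(-1) = 1
A²[2,2] = (-1)(2) + (-2)(-2) = 2
A² = 
  [ -1,  -2]
  [  1,   2]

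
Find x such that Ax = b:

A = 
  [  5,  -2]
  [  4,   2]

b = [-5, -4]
x = [-1, 0]

Row reduce the augmented matrix [A|b]:
R2 → R2 - (4/5)·R1
REF = 
  [   5,   -2,   -5]
  [   0, 18/5,    0]

Back-substitution:
x₂ = 0 / (18/5) = 0
x₁ = (-5 - (-2)(0)) / 5 = -1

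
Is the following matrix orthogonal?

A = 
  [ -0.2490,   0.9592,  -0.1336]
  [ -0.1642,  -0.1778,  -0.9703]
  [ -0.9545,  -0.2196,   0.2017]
Yes

AᵀA = 
  [  1,   0,   0.0001]
  [  0,   0.9999,   0.0001]
  [  0.0001,   0.0001,   1]
≈ I (equal to I up to the 4-dp rounding of the entries)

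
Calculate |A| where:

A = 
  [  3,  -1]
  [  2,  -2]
-4

For a 2×2 matrix, det = ad - bc = (3)(-2) - (-1)(2) = -4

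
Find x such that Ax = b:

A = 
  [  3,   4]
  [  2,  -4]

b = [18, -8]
Row reduce the augmented matrix [A|b]:
R2 → R2 - (2/3)·R1
REF = 
  [    3,     4,    18]
  [    0, -20/3,   -20]

Back-substitution:
x₂ = (-20) / (-20/3) = 3
x₁ = (18 - (4)(3)) / 3 = 2

x = [2, 3]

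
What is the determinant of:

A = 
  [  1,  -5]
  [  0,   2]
2

For a 2×2 matrix, det = ad - bc = (1)(2) - (-5)(0) = 2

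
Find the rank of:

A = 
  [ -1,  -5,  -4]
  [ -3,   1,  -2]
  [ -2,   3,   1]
rank(A) = 3

Row reduce:
R2 → R2 - (3)·R1
R3 → R3 - (2)·R1
R3 → R3 - (13/16)·R2
REF = 
  [ -1,  -5,  -4]
  [  0,  16,  10]
  [  0,   0, 7/8]
Pivot columns: 1, 2, 3 → 3 pivots.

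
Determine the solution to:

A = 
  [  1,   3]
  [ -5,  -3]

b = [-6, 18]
x = [-3, -1]

Row reduce the augmented matrix [A|b]:
R2 → R2 + (5)·R1
REF = 
  [  1,   3,  -6]
  [  0,  12, -12]

Back-substitution:
x₂ = (-12) / 12 = -1
x₁ = (-6 - (3)(-1)) / 1 = -3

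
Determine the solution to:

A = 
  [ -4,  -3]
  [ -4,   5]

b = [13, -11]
Row reduce the augmented matrix [A|b]:
R2 → R2 - (1)·R1
REF = 
  [ -4,  -3,  13]
  [  0,   8, -24]

Back-substitution:
x₂ = (-24) / 8 = -3
x₁ = (13 - (-3)(-3)) / (-4) = -1

x = [-1, -3]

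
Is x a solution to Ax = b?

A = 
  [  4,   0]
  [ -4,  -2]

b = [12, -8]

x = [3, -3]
No

Ax = [12, -6] ≠ b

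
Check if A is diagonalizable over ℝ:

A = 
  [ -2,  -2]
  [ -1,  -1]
Yes

tr(A) = -3, det(A) = 0
Characteristic polynomial: λ² - tr(A)λ + det(A) = λ² + 3λ
λ² + 3λ = λ(λ + 3)
Eigenvalues: 0, -3
λ=-3: alg. mult. = 1, geom. mult. = 2 - rank(A - (-3)I) = 2 - 1 = 1
λ=0: alg. mult. = 1, geom. mult. = 2 - rank(A - (0)I) = 2 - 1 = 1
Sum of geometric multiplicities equals n, so A has n independent eigenvectors.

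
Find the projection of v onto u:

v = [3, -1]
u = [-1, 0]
proj_u(v) = [3, 0]

v·u = (3)(-1) + (-1)(0) = -3
u·u = (-1)² + (0)² = 1
proj_u(v) = (v·u / u·u) × u = (-3/1) × u = (-3) × u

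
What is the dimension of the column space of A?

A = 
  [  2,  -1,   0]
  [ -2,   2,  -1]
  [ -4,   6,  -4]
Row reduce:
R2 → R2 + (1)·R1
R3 → R3 + (2)·R1
R3 → R3 - (4)·R2
REF = 
  [  2,  -1,   0]
  [  0,   1,  -1]
  [  0,   0,   0]
Pivot columns: 1, 2 → 2 pivots.
dim(Col(A)) = number of pivot columns = 2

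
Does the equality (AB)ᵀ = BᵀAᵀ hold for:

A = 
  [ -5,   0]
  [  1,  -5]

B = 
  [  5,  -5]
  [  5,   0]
Yes

(AB)ᵀ = 
  [-25, -20]
  [ 25,  -5]

BᵀAᵀ = 
  [-25, -20]
  [ 25,  -5]

Both sides are equal — this is the standard identity (AB)ᵀ = BᵀAᵀ, which holds for all A, B.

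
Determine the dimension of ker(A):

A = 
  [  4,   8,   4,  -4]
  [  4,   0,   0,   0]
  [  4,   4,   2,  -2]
nullity(A) = 2

Row reduce:
R2 → R2 - (1)·R1
R3 → R3 - (1)·R1
R3 → R3 - (1/2)·R2
REF = 
  [  4,   8,   4,  -4]
  [  0,  -8,  -4,   4]
  [  0,   0,   0,   0]
Pivot columns: 1, 2 → 2 pivots.
rank(A) = 2, so nullity(A) = 4 - 2 = 2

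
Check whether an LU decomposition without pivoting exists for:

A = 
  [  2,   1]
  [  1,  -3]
Yes.
A[1,1] = 2 ≠ 0, so Gaussian elimination proceeds without a row swap: multiplier ℓ₂₁ = (1)/(2) = 1/2, and U[2,2] = -3 - (1/2)(1) = -7/2.
L = 
  [  1,   0]
  [1/2,   1]
U = 
  [   2,    1]
  [   0, -7/2]
Check row 2 of LU: [(1/2)(2), (1/2)(1) + (-7/2)] = [1, -3] = row 2 of A ✓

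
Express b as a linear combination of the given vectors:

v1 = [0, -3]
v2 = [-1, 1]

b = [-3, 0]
c1 = 1, c2 = 3

b = 1·v1 + 3·v2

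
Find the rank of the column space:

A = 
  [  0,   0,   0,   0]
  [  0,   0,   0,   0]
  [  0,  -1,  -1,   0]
dim(Col(A)) = 1

Row reduce:
Swap R1 ↔ R3
REF = 
  [  0,  -1,  -1,   0]
  [  0,   0,   0,   0]
  [  0,   0,   0,   0]
Pivot columns: 2 → 1 pivot.
dim(Col(A)) = number of pivot columns = 1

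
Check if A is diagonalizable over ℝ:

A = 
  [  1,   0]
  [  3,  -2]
Yes

tr(A) = -1, det(A) = -2
Characteristic polynomial: λ² - tr(A)λ + det(A) = λ² + λ - 2
λ² + λ - 2 = (λ + 2)(λ - 1)
Eigenvalues: 1, -2
λ=-2: alg. mult. = 1, geom. mult. = 2 - rank(A - (-2)I) = 2 - 1 = 1
λ=1: alg. mult. = 1, geom. mult. = 2 - rank(A - (1)I) = 2 - 1 = 1
Sum of geometric multiplicities equals n, so A has n independent eigenvectors.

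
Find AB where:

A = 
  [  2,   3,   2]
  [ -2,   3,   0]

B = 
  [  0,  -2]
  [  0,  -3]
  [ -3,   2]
AB = 
  [ -6,  -9]
  [  0,  -5]

A is 2×3 and B is 3×2, so AB is 2×2. Each entry is (row of A)·(column of B):
AB[1,1] = (2)(0) + (3)(0) + (2)(-3) = -6
AB[1,2] = (2)(-2) + (3)(-3) + (2)(2) = -9
AB[2,1] = (-2)(0) + (3)(0) + (0)(-3) = 0
AB[2,2] = (-2)(-2) + (3)(-3) + (0)(2) = -5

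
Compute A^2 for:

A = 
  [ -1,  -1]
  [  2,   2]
A² = A·A:
A²[1,1] = (-1)(-1) + (-1)(2) = -1
A²[1,2] = (-1)(-1) + (-1)(2) = -1
A²[2,1] = (2)(-1) + (2)(2) = 2
A²[2,2] = (2)(-1) + (2)(2) = 2
A² = 
  [ -1,  -1]
  [  2,   2]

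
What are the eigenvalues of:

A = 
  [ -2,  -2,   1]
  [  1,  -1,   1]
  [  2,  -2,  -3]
λ = -4, -1 + 2i, -1 - 2i  (≈ -4, -1 + 2i, -1 - 2i)

Characteristic polynomial: det(λI - A) = λ³ + 6λ² + 13λ + 20
Testing integer divisors of the constant term: p(-4) = 0, so (λ + 4) is a factor:
p(λ) = (λ + 4)(λ² + 2λ + 5)
λ² + 2λ + 5 = 0  ⇒  λ = (-2 ± √((2)² - 4·(5)))/2 = (-2 ± √(-16))/2
  = -1 + 2i,  -1 - 2i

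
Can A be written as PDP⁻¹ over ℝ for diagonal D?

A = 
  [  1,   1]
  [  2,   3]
Yes

tr(A) = 4, det(A) = 1
Characteristic polynomial: λ² - tr(A)λ + det(A) = λ² - 4λ + 1
λ² - 4λ + 1 = 0  ⇒  λ = (4 ± √((-4)² - 4·(1)))/2 = (4 ± √(12))/2
  = 2 + √3,  2 - √3
Eigenvalues: 2 + √3, 2 - √3  (≈ 3.732, 0.2679)
The two irrational eigenvalues are distinct (simple), so each has alg. mult. = geom. mult. = 1.
Sum of geometric multiplicities equals n, so A has n independent eigenvectors.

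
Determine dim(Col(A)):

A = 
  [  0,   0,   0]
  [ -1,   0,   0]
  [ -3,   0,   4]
dim(Col(A)) = 2

Row reduce:
Swap R1 ↔ R2
R3 → R3 - (3)·R1
Swap R2 ↔ R3
REF = 
  [ -1,   0,   0]
  [  0,   0,   4]
  [  0,   0,   0]
Pivot columns: 1, 3 → 2 pivots.
dim(Col(A)) = number of pivot columns = 2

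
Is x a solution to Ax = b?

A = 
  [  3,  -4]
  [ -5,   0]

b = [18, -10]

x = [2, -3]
Yes

Ax = [18, -10] = b ✓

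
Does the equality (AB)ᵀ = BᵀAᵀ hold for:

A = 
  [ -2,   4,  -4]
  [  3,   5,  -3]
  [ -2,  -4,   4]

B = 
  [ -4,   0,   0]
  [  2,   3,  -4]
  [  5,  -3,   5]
Yes

(AB)ᵀ = 
  [ -4, -17,  20]
  [ 24,  24, -24]
  [-36, -35,  36]

BᵀAᵀ = 
  [ -4, -17,  20]
  [ 24,  24, -24]
  [-36, -35,  36]

Both sides are equal — this is the standard identity (AB)ᵀ = BᵀAᵀ, which holds for all A, B.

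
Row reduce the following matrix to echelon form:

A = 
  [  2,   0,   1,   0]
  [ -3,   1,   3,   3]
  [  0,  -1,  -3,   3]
Row operations:
R2 → R2 + (3/2)·R1
R3 → R3 + (1)·R2

Resulting echelon form:
REF = 
  [  2,   0,   1,   0]
  [  0,   1, 9/2,   3]
  [  0,   0, 3/2,   6]

Rank = 3 (number of non-zero pivot rows).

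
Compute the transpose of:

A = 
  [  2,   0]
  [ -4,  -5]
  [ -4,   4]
Aᵀ = 
  [  2,  -4,  -4]
  [  0,  -5,   4]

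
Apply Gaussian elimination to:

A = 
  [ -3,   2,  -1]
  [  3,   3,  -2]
Row operations:
R2 → R2 + (1)·R1

Resulting echelon form:
REF = 
  [ -3,   2,  -1]
  [  0,   5,  -3]

Rank = 2 (number of non-zero pivot rows).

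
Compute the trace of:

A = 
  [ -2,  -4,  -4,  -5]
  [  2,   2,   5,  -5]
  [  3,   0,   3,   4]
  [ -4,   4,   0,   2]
5

tr(A) = -2 + 2 + 3 + 2 = 5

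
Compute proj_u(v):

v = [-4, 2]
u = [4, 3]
proj_u(v) = [-8/5, -6/5]

v·u = (-4)(4) + (2)(3) = -10
u·u = (4)² + (3)² = 25
proj_u(v) = (v·u / u·u) × u = (-10/25) × u = (-2/5) × u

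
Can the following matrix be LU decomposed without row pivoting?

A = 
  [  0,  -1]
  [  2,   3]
No.
A[1,1] = 0 but A[2,1] = 2 ≠ 0. Any LU with L unit lower triangular has (LU)[1,1] = U[1,1] and (LU)[2,1] = L[2,1]·U[1,1]; matching A forces U[1,1] = 0, which then forces (LU)[2,1] = 0 ≠ 2. A row swap (pivoting) is required.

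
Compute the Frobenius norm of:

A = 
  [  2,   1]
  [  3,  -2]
||A||_F = 4.243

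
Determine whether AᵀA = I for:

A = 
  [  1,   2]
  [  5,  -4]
No

AᵀA = 
  [ 26, -18]
  [-18,  20]
≠ I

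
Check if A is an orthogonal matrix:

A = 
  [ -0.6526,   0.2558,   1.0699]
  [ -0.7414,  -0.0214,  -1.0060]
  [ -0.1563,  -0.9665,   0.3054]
No

AᵀA = 
  [  1,   0,  -0.0001]
  [  0,   1,   0]
  [ -0.0001,   0,   2.2500]
≠ I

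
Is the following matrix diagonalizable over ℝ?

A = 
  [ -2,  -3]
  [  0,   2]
Yes

tr(A) = 0, det(A) = -4
Characteristic polynomial: λ² - tr(A)λ + det(A) = λ² - 4
λ² - 4 = (λ + 2)(λ - 2)
Eigenvalues: 2, -2
λ=-2: alg. mult. = 1, geom. mult. = 2 - rank(A - (-2)I) = 2 - 1 = 1
λ=2: alg. mult. = 1, geom. mult. = 2 - rank(A - (2)I) = 2 - 1 = 1
Sum of geometric multiplicities equals n, so A has n independent eigenvectors.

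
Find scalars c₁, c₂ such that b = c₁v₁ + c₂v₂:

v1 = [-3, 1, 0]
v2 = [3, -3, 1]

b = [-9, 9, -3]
c1 = 0, c2 = -3

b = 0·v1 + -3·v2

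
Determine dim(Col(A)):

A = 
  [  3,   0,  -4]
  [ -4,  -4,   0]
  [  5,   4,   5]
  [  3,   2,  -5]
dim(Col(A)) = 3

Row reduce:
R2 → R2 + (4/3)·R1
R3 → R3 - (5/3)·R1
R4 → R4 - (1)·R1
R3 → R3 + (1)·R2
R4 → R4 + (1/2)·R2
R4 → R4 + (11/19)·R3
REF = 
  [    3,     0,    -4]
  [    0,    -4, -16/3]
  [    0,     0,  19/3]
  [    0,     0,     0]
Pivot columns: 1, 2, 3 → 3 pivots.
dim(Col(A)) = number of pivot columns = 3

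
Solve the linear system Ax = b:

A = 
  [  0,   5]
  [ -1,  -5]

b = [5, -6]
x = [1, 1]

Row reduce the augmented matrix [A|b]:
Swap R1 ↔ R2
REF = 
  [ -1,  -5,  -6]
  [  0,   5,   5]

Back-substitution:
x₂ = 5 / 5 = 1
x₁ = (-6 - (-5)(1)) / (-1) = 1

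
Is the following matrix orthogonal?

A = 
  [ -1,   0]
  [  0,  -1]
Yes

AᵀA = 
  [  1,   0]
  [  0,   1]
= I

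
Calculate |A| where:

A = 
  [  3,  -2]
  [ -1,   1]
For a 2×2 matrix, det = ad - bc = (3)(1) - (-2)(-1) = 1

det(A) = 1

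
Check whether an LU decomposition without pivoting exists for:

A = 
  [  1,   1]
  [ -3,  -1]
Yes.
A[1,1] = 1 ≠ 0, so Gaussian elimination proceeds without a row swap: multiplier ℓ₂₁ = (-3)/(1) = -3, and U[2,2] = -1 - (-3)(1) = 2.
L = 
  [  1,   0]
  [ -3,   1]
U = 
  [  1,   1]
  [  0,   2]
Check row 2 of LU: [(-3)(1), (-3)(1) + 2] = [-3, -1] = row 2 of A ✓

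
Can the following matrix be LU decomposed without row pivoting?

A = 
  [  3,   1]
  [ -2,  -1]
Yes.
A[1,1] = 3 ≠ 0, so Gaussian elimination proceeds without a row swap: multiplier ℓ₂₁ = (-2)/(3) = -2/3, and U[2,2] = -1 - (-2/3)(1) = -1/3.
L = 
  [   1,    0]
  [-2/3,    1]
U = 
  [   3,    1]
  [   0, -1/3]
Check row 2 of LU: [(-2/3)(3), (-2/3)(1) + (-1/3)] = [-2, -1] = row 2 of A ✓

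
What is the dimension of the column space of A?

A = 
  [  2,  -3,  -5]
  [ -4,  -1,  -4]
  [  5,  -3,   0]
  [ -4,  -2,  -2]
Row reduce:
R2 → R2 + (2)·R1
R3 → R3 - (5/2)·R1
R4 → R4 + (2)·R1
R3 → R3 + (9/14)·R2
R4 → R4 - (8/7)·R2
R4 → R4 - (8/7)·R3
REF = 
  [  2,  -3,  -5]
  [  0,  -7, -14]
  [  0,   0, 7/2]
  [  0,   0,   0]
Pivot columns: 1, 2, 3 → 3 pivots.
dim(Col(A)) = number of pivot columns = 3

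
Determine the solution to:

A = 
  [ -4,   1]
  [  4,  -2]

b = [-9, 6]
x = [3, 3]

Row reduce the augmented matrix [A|b]:
R2 → R2 + (1)·R1
REF = 
  [ -4,   1,  -9]
  [  0,  -1,  -3]

Back-substitution:
x₂ = (-3) / (-1) = 3
x₁ = (-9 - (1)(3)) / (-4) = 3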